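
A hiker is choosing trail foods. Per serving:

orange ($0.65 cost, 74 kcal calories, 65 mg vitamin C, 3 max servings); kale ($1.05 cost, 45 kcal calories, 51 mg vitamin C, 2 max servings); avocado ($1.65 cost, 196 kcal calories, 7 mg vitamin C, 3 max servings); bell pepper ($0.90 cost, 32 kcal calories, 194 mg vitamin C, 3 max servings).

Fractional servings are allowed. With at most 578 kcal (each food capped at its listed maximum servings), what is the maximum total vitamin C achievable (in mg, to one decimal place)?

885.1 mg

Vitamin C per kcal: bell pepper 6.062, kale 1.133, orange 0.8784, avocado 0.03571.
Take 3 servings of bell pepper: uses 96 kcal, +582.0 mg vitamin C (running total 582.0 mg).
Take 2 servings of kale: uses 90 kcal, +102.0 mg vitamin C (running total 684.0 mg).
Take 3 servings of orange: uses 222 kcal, +195.0 mg vitamin C (running total 879.0 mg).
Take 0.8673 servings of avocado: uses 170 kcal, +6.1 mg vitamin C (running total 885.1 mg).
Filling greedily by vitamin C-per-kcal is optimal for one linear limit, giving 885.1 mg.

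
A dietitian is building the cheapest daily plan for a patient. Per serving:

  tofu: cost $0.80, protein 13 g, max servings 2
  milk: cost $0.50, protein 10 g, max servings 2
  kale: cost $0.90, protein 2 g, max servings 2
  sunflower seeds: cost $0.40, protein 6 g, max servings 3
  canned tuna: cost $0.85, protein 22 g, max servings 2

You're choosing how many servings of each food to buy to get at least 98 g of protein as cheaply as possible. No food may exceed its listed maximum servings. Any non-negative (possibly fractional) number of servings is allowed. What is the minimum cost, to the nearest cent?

$4.83

Cost per g of protein: canned tuna $0.0386, milk $0.0500, tofu $0.0615, sunflower seeds $0.0667, kale $0.4500.
Take 2 servings of canned tuna: +44.0 g protein for $1.70 (total $1.70, still need 54.0 g).
Take 2 servings of milk: +20.0 g protein for $1.00 (total $2.70, still need 34.0 g).
Take 2 servings of tofu: +26.0 g protein for $1.60 (total $4.30, still need 8.0 g).
Take 1.333 servings of sunflower seeds: +8.0 g protein for $0.53 (total $4.83, still need 0.0 g).
Greedy by cheapest-per-g is optimal for a single linear constraint, so the minimum cost is $4.83.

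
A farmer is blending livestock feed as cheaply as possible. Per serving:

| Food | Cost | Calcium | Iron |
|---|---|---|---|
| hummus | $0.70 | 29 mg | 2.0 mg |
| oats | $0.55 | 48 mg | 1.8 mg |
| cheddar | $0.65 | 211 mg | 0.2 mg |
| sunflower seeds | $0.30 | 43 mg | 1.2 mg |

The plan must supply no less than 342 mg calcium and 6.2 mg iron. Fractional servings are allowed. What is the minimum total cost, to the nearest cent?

hummus only: max(342/29, 6.2/2.0) = 11.79 servings → $8.26.
oats only: max(342/48, 6.2/1.8) = 7.125 servings → $3.92.
cheddar only: max(342/211, 6.2/0.2) = 31 servings → $20.15.
sunflower seeds only: max(342/43, 6.2/1.2) = 7.953 servings → $2.39.
hummus + oats with both targets exact would need a negative amount; discard.
hummus + cheddar with both tight: 2.979 servings and 1.211 servings → $2.87.
hummus + sunflower seeds: the both-tight solution has a negative serving — not a feasible corner.
oats + cheddar with both tight: 3.349 servings and 0.859 servings → $2.40.
oats + sunflower seeds: intersection lies outside the first quadrant.
cheddar + sunflower seeds with both tight: 0.5879 servings and 5.069 servings → $1.90.
Cheapest feasible corner: $1.90.

$1.90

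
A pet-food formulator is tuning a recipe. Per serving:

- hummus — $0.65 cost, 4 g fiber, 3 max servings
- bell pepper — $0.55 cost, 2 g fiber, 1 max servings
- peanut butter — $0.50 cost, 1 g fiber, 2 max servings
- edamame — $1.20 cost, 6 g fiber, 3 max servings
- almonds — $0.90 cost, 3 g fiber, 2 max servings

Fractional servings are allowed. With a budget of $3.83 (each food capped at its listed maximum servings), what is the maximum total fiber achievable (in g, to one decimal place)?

21.4 g

Fiber per dollar: hummus 6.154, edamame 5, bell pepper 3.636, almonds 3.333, peanut butter 2.
Take 3 servings of hummus: spends $1.95, +12.0 g fiber (running total 12.0 g).
Take 1.567 servings of edamame: spends $1.88, +9.4 g fiber (running total 21.4 g).
Filling greedily by fiber-per-dollar is optimal for one linear limit, giving 21.4 g.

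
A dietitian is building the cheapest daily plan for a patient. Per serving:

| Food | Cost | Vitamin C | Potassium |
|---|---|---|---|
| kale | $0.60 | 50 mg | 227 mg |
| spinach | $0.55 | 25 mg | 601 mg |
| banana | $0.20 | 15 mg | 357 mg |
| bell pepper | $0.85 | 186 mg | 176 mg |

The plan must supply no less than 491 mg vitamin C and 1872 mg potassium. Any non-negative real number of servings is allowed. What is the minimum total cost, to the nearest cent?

$2.78

A basic optimal solution has at most two foods positive. Try each food alone and each pair with both targets met exactly.
kale only: max(491/50, 1872/227) = 9.82 servings → $5.89.
spinach only: max(491/25, 1872/601) = 19.64 servings → $10.80.
banana only: max(491/15, 1872/357) = 32.73 servings → $6.55.
bell pepper only: max(491/186, 1872/176) = 10.64 servings → $9.04.
kale + spinach: intersection lies outside the first quadrant.
kale + banana with both targets exact would need a negative amount; discard.
kale + bell pepper with both tight: 7.832 servings and 0.5343 servings → $5.15.
spinach + banana: intersection lies outside the first quadrant.
spinach + bell pepper with both tight: 2.438 servings and 2.312 servings → $3.31.
banana + bell pepper with both tight: 4.106 servings and 2.309 servings → $2.78.
The minimum over all feasible corners is $2.78.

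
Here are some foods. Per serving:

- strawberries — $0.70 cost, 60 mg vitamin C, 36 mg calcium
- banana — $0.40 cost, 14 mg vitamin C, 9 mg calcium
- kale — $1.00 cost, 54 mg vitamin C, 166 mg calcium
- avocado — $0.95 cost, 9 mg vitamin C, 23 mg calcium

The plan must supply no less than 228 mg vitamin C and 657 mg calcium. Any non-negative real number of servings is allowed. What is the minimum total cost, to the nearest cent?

$4.10

Two binding constraints pin down two serving amounts, so the optimal mix uses at most two foods. The candidates are each food alone (scaled to the tighter of vitamin C/calcium) and each pair with both constraints tight.
strawberries only: max(228/60, 657/36) = 18.25 servings → $12.78.
banana only: max(228/14, 657/9) = 73 servings → $29.20.
kale only: max(228/54, 657/166) = 4.222 servings → $4.22.
avocado only: max(228/9, 657/23) = 28.57 servings → $27.14.
strawberries + banana: intersection lies outside the first quadrant.
strawberries + kale with both tight: 0.2957 servings and 3.894 servings → $4.10.
strawberries + avocado: intersection lies outside the first quadrant.
banana + kale with both tight: 1.289 servings and 3.888 servings → $4.40.
banana + avocado with both targets exact would need a negative amount; discard.
kale + avocado with both tight: 2.655 servings and 9.405 servings → $11.59.
The minimum over all feasible corners is $4.10.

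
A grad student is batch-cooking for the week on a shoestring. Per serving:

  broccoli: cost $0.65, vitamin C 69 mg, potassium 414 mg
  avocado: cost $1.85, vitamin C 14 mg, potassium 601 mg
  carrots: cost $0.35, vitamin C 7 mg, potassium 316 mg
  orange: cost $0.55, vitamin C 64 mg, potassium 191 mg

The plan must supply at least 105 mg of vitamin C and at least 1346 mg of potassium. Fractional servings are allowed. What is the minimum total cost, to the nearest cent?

$1.73

The cheapest plan sits at a corner of the feasible region — with two constraints it uses at most two foods.
broccoli only: max(105/69, 1346/414) = 3.251 servings → $2.11.
avocado only: max(105/14, 1346/601) = 7.5 servings → $13.88.
carrots only: max(105/7, 1346/316) = 15 servings → $5.25.
orange only: max(105/64, 1346/191) = 7.047 servings → $3.88.
broccoli + avocado with both tight: 1.241 servings and 1.385 servings → $3.37.
broccoli + carrots with both tight: 1.257 servings and 2.613 servings → $1.73.
broccoli + orange: intersection lies outside the first quadrant.
avocado + carrots: intersection lies outside the first quadrant.
avocado + orange with both tight: 1.847 servings and 1.237 servings → $4.10.
carrots + orange with both tight: 3.499 servings and 1.258 servings → $1.92.
The minimum over all feasible corners is $1.73.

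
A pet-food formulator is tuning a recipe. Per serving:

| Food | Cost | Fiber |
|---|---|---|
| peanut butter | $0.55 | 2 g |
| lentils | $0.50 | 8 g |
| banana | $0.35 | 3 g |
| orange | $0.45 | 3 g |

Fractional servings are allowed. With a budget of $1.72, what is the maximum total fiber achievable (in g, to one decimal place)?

Fiber per dollar: lentils 16, banana 8.571, orange 6.667, peanut butter 3.636.
With no serving limits, spend the whole cost allowance on lentils: $1.72 / $0.50 × 8 g = 27.5 g.

27.5 g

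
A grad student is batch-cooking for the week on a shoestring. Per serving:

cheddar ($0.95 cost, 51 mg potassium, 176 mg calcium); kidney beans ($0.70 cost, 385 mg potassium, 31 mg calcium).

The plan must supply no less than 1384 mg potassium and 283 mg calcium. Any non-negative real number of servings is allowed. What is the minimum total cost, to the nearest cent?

$3.37

For a min-cost LP with two ≥-constraints, a basic feasible solution has at most two positive variables.
cheddar only: max(1384/51, 283/176) = 27.14 servings → $25.78.
kidney beans only: max(1384/385, 283/31) = 9.129 servings → $6.39.
cheddar + kidney beans with both tight: 0.9981 servings and 3.463 servings → $3.37.
The minimum over all feasible corners is $3.37.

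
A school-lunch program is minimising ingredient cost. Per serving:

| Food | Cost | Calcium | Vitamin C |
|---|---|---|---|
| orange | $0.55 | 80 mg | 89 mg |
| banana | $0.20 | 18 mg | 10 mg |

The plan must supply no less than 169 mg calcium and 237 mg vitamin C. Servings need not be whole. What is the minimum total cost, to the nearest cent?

An LP optimum is at a vertex; with two nutrient constraints at most two foods are used. Check each candidate.
orange only: max(169/80, 237/89) = 2.663 servings → $1.46.
banana only: max(169/18, 237/10) = 23.7 servings → $4.74.
orange + banana: intersection lies outside the first quadrant.
The minimum over all feasible corners is $1.46.

$1.46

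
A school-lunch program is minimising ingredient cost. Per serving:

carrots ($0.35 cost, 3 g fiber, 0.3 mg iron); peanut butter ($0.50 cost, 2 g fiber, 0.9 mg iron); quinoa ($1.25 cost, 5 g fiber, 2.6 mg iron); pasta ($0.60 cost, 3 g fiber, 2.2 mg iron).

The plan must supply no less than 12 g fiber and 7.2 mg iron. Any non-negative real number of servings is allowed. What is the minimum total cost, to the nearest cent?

This is a tiny linear program; its minimum lies at a vertex of the feasible set. List the vertices and price them.
carrots only: max(12/3, 7.2/0.3) = 24 servings → $8.40.
peanut butter only: max(12/2, 7.2/0.9) = 8 servings → $4.00.
quinoa only: max(12/5, 7.2/2.6) = 2.769 servings → $3.46.
pasta only: max(12/3, 7.2/2.2) = 4 servings → $2.40.
carrots + peanut butter: the both-tight solution has a negative serving — not a feasible corner.
carrots + quinoa: intersection lies outside the first quadrant.
carrots + pasta with both tight: 0.8421 servings and 3.158 servings → $2.19.
peanut butter + quinoa: intersection lies outside the first quadrant.
peanut butter + pasta with both tight: 2.824 servings and 2.118 servings → $2.68.
quinoa + pasta with both tight: 1.5 servings and 1.5 servings → $2.77.
The minimum over all feasible corners is $2.19.

$2.19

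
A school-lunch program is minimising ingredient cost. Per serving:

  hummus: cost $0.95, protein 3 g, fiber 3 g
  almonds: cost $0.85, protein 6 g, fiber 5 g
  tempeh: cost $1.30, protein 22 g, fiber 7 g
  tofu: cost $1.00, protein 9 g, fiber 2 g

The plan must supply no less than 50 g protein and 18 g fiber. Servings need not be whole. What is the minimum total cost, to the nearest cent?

The cheapest plan sits at a corner of the feasible region — with two constraints it uses at most two foods.
hummus only: max(50/3, 18/3) = 16.67 servings → $15.83.
almonds only: max(50/6, 18/5) = 8.333 servings → $7.08.
tempeh only: max(50/22, 18/7) = 2.571 servings → $3.34.
tofu only: max(50/9, 18/2) = 9 servings → $9.00.
hummus + almonds with both targets exact would need a negative amount; discard.
hummus + tempeh with both tight: 1.022 servings and 2.133 servings → $3.74.
hummus + tofu with both tight: 2.952 servings and 4.571 servings → $7.38.
almonds + tempeh with both tight: 0.6765 servings and 2.088 servings → $3.29.
almonds + tofu with both tight: 1.879 servings and 4.303 servings → $5.90.
tempeh + tofu with both targets exact would need a negative amount; discard.
So the least-cost plan costs $3.29.

$3.29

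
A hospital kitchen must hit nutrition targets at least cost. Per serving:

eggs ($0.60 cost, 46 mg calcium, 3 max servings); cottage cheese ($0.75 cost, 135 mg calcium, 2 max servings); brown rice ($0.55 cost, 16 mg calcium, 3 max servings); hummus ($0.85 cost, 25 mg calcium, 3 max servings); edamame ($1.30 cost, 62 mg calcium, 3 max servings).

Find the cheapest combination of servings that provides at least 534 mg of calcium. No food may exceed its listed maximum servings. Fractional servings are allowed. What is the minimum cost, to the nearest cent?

Cost per mg of calcium: cottage cheese $0.0056, eggs $0.0130, edamame $0.0210, hummus $0.0340, brown rice $0.0344.
Take 2 servings of cottage cheese: +270.0 mg calcium for $1.50 (total $1.50, still need 264.0 mg).
Take 3 servings of eggs: +138.0 mg calcium for $1.80 (total $3.30, still need 126.0 mg).
Take 2.032 servings of edamame: +126.0 mg calcium for $2.64 (total $5.94, still need 0.0 mg).
Greedy by cheapest-per-mg is optimal for a single linear constraint, so the minimum cost is $5.94.

$5.94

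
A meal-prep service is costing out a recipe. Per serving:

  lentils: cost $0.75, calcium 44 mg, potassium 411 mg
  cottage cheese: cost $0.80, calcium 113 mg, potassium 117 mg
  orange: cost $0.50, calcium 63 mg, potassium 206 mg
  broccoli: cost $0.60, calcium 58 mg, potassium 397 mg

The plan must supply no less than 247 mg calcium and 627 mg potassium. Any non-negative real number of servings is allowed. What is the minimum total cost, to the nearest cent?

Compare the cost at each extreme point of the feasible region.
lentils only: max(247/44, 627/411) = 5.614 servings → $4.21.
cottage cheese only: max(247/113, 627/117) = 5.359 servings → $4.29.
orange only: max(247/63, 627/206) = 3.921 servings → $1.96.
broccoli only: max(247/58, 627/397) = 4.259 servings → $2.56.
lentils + cottage cheese with both tight: 1.016 servings and 1.79 servings → $2.19.
lentils + orange: the both-tight solution has a negative serving — not a feasible corner.
lentils + broccoli with both targets exact would need a negative amount; discard.
cottage cheese + orange with both tight: 0.7155 servings and 2.637 servings → $1.89.
cottage cheese + broccoli with both tight: 1.62 servings and 1.102 servings → $1.96.
orange + broccoli: the both-tight solution has a negative serving — not a feasible corner.
The minimum over all feasible corners is $1.89.

$1.89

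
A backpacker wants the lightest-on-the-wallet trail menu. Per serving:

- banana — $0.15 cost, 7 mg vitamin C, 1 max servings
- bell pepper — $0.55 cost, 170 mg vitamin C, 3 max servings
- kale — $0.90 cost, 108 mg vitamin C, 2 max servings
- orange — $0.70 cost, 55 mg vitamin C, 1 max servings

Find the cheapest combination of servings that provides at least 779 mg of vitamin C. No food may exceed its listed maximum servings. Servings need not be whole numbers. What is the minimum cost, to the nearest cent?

Cost per mg of vitamin C: bell pepper $0.0032, kale $0.0083, orange $0.0127, banana $0.0214.
Take 3 servings of bell pepper: +510.0 mg vitamin C for $1.65 (total $1.65, still need 269.0 mg).
Take 2 servings of kale: +216.0 mg vitamin C for $1.80 (total $3.45, still need 53.0 mg).
Take 0.9636 servings of orange: +53.0 mg vitamin C for $0.67 (total $4.12, still need 0.0 mg).
Filling from the cheapest source first is optimal under one linear minimum: $4.12.

$4.12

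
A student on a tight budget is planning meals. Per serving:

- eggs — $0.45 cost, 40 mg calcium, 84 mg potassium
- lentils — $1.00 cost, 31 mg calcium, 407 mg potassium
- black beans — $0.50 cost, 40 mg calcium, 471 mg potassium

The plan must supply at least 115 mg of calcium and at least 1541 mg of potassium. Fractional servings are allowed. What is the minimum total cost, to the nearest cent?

This is a tiny linear program; its minimum lies at a vertex of the feasible set. List the vertices and price them.
eggs only: max(115/40, 1541/84) = 18.35 servings → $8.26.
lentils only: max(115/31, 1541/407) = 3.786 servings → $3.79.
black beans only: max(115/40, 1541/471) = 3.272 servings → $1.64.
eggs + lentils: the both-tight solution has a negative serving — not a feasible corner.
eggs + black beans: intersection lies outside the first quadrant.
lentils + black beans: the both-tight solution has a negative serving — not a feasible corner.
So the least-cost plan costs $1.64.

$1.64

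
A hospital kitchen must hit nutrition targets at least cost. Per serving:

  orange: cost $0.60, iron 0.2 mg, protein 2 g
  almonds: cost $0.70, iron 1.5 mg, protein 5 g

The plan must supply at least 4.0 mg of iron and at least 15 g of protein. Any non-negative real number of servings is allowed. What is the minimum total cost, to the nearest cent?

$2.10

Compare the cost at each extreme point of the feasible region.
orange only: max(4.0/0.2, 15/2) = 20 servings → $12.00.
almonds only: max(4.0/1.5, 15/5) = 3 servings → $2.10.
orange + almonds with both tight: 1.25 servings and 2.5 servings → $2.50.
Cheapest feasible corner: $2.10.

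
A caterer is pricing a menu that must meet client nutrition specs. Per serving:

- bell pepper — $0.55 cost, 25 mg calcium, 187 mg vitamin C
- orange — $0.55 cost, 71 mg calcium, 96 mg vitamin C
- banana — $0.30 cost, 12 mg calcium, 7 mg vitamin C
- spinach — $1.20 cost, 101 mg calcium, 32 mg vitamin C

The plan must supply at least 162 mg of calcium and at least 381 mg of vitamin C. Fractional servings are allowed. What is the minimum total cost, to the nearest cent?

Compare the cost at each extreme point of the feasible region.
bell pepper only: max(162/25, 381/187) = 6.48 servings → $3.56.
orange only: max(162/71, 381/96) = 3.969 servings → $2.18.
banana only: max(162/12, 381/7) = 54.43 servings → $16.33.
spinach only: max(162/101, 381/32) = 11.91 servings → $14.29.
bell pepper + orange with both tight: 1.057 servings and 1.909 servings → $1.63.
bell pepper + banana with both tight: 1.662 servings and 10.04 servings → $3.93.
bell pepper + spinach with both tight: 1.841 servings and 1.148 servings → $2.39.
orange + banana with both targets exact would need a negative amount; discard.
orange + spinach: the both-tight solution has a negative serving — not a feasible corner.
banana + spinach: the both-tight solution has a negative serving — not a feasible corner.
The minimum over all feasible corners is $1.63.

$1.63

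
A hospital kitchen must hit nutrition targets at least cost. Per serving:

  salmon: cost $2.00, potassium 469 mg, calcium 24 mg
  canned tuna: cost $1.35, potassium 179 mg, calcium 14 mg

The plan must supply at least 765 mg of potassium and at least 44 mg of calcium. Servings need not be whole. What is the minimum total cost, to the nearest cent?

At the optimum either one food covers both requirements or two foods hit both targets exactly; no other combination can be cheaper.
salmon only: max(765/469, 44/24) = 1.833 servings → $3.67.
canned tuna only: max(765/179, 44/14) = 4.274 servings → $5.77.
salmon + canned tuna with both tight: 1.248 servings and 1.003 servings → $3.85.
The minimum over all feasible corners is $3.67.

$3.67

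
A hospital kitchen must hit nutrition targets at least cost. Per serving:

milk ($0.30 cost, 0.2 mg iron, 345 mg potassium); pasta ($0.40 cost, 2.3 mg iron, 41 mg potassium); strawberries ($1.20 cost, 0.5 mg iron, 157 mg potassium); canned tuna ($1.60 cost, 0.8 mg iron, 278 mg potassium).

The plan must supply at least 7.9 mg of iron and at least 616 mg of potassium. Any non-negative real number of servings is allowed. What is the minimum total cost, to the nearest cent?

This is a tiny linear program; its minimum lies at a vertex of the feasible set. List the vertices and price them.
milk only: max(7.9/0.2, 616/345) = 39.5 servings → $11.85.
pasta only: max(7.9/2.3, 616/41) = 15.02 servings → $6.01.
strawberries only: max(7.9/0.5, 616/157) = 15.8 servings → $18.96.
canned tuna only: max(7.9/0.8, 616/278) = 9.875 servings → $15.80.
milk + pasta with both tight: 1.392 servings and 3.314 servings → $1.74.
milk + strawberries with both targets exact would need a negative amount; discard.
milk + canned tuna with both targets exact would need a negative amount; discard.
pasta + strawberries with both tight: 2.737 servings and 3.209 servings → $4.95.
pasta + canned tuna with both tight: 2.808 servings and 1.802 servings → $4.01.
strawberries + canned tuna: the both-tight solution has a negative serving — not a feasible corner.
So the least-cost plan costs $1.74.

$1.74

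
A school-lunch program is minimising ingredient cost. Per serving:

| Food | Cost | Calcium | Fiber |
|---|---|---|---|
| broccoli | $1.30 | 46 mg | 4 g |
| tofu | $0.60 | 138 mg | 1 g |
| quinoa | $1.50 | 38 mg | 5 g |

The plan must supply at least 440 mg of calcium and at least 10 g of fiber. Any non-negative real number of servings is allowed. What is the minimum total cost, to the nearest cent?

$3.84

A basic optimal solution has at most two foods positive. Try each food alone and each pair with both targets met exactly.
broccoli only: max(440/46, 10/4) = 9.565 servings → $12.43.
tofu only: max(440/138, 10/1) = 10 servings → $6.00.
quinoa only: max(440/38, 10/5) = 11.58 servings → $17.37.
broccoli + tofu with both tight: 1.858 servings and 2.569 servings → $3.96.
broccoli + quinoa: the both-tight solution has a negative serving — not a feasible corner.
tofu + quinoa with both tight: 2.791 servings and 1.442 servings → $3.84.
So the least-cost plan costs $3.84.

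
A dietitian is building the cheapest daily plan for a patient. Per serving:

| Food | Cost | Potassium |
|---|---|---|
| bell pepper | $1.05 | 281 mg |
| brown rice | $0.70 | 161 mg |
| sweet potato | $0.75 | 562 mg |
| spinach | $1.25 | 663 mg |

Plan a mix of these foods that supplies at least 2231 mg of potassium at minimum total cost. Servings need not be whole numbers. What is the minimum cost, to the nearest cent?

$2.98

Cost per mg of potassium: sweet potato $0.0013, spinach $0.0019, bell pepper $0.0037, brown rice $0.0043.
With no serving limits, use only sweet potato: 2231 mg / 562 mg = 3.97 servings × $0.75 = $2.98.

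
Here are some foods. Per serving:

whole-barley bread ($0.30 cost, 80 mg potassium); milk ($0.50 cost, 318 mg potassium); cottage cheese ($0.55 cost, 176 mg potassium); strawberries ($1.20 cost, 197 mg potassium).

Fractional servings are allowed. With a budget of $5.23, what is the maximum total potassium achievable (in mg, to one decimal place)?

Potassium per dollar: milk 636, cottage cheese 320, whole-barley bread 266.7, strawberries 164.2.
With no serving limits, spend the whole cost allowance on milk: $5.23 / $0.50 × 318 mg = 3326.3 mg.

3326.3 mg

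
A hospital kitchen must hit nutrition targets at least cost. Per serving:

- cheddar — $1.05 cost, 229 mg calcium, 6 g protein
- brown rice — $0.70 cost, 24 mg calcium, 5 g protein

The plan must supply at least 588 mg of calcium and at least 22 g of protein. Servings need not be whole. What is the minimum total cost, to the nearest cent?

For a min-cost LP with two ≥-constraints, a basic feasible solution has at most two positive variables.
cheddar only: max(588/229, 22/6) = 3.667 servings → $3.85.
brown rice only: max(588/24, 22/5) = 24.5 servings → $17.15.
cheddar + brown rice with both tight: 2.41 servings and 1.508 servings → $3.59.
So the least-cost plan costs $3.59.

$3.59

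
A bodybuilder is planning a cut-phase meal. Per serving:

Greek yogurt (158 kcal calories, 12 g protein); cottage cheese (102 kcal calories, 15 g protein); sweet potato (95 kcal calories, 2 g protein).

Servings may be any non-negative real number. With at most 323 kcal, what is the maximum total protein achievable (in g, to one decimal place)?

47.5 g

Protein per kcal: cottage cheese 0.1471, Greek yogurt 0.07595, sweet potato 0.02105.
With no serving limits, spend the whole calories allowance on cottage cheese: 323 kcal / 102 kcal × 15 g = 47.5 g.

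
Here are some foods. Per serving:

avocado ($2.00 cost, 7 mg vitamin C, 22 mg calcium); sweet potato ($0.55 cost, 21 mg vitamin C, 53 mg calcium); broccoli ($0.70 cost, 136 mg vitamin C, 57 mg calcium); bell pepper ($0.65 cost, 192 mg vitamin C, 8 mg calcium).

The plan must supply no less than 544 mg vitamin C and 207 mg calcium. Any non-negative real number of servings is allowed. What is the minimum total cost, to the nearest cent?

This is a tiny linear program; its minimum lies at a vertex of the feasible set. List the vertices and price them.
avocado only: max(544/7, 207/22) = 77.71 servings → $155.43.
sweet potato only: max(544/21, 207/53) = 25.9 servings → $14.25.
broccoli only: max(544/136, 207/57) = 4 servings → $2.80.
bell pepper only: max(544/192, 207/8) = 25.88 servings → $16.82.
avocado + sweet potato: the both-tight solution has a negative serving — not a feasible corner.
avocado + broccoli: the both-tight solution has a negative serving — not a feasible corner.
avocado + bell pepper with both tight: 8.491 servings and 2.524 servings → $18.62.
sweet potato + broccoli: the both-tight solution has a negative serving — not a feasible corner.
sweet potato + bell pepper with both tight: 3.536 servings and 2.447 servings → $3.54.
broccoli + bell pepper with both tight: 3.591 servings and 0.2898 servings → $2.70.
Cheapest feasible corner: $2.70.

$2.70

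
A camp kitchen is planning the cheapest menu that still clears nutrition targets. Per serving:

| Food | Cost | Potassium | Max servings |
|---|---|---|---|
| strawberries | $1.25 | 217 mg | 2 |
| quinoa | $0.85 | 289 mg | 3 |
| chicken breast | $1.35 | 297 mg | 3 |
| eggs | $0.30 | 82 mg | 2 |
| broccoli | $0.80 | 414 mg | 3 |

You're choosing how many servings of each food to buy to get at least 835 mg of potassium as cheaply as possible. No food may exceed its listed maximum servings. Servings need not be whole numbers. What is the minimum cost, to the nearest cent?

$1.61

Cost per mg of potassium: broccoli $0.0019, quinoa $0.0029, eggs $0.0037, chicken breast $0.0045, strawberries $0.0058.
Take 2.017 servings of broccoli: +835.0 mg potassium for $1.61 (total $1.61, still need 0.0 mg).
Greedy by cheapest-per-mg is optimal for a single linear constraint, so the minimum cost is $1.61.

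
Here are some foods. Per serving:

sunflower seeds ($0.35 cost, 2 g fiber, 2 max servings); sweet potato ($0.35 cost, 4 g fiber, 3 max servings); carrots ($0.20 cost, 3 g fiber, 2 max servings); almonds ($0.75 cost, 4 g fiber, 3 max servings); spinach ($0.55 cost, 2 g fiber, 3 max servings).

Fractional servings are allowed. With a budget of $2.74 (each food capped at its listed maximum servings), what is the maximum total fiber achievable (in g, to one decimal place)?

Fiber per dollar: carrots 15, sweet potato 11.43, sunflower seeds 5.714, almonds 5.333, spinach 3.636.
Take 2 servings of carrots: spends $0.40, +6.0 g fiber (running total 6.0 g).
Take 3 servings of sweet potato: spends $1.05, +12.0 g fiber (running total 18.0 g).
Take 2 servings of sunflower seeds: spends $0.70, +4.0 g fiber (running total 22.0 g).
Take 0.7867 servings of almonds: spends $0.59, +3.1 g fiber (running total 25.1 g).
Greedy by best ratio exhausts the cost allowance optimally: 25.1 g.

25.1 g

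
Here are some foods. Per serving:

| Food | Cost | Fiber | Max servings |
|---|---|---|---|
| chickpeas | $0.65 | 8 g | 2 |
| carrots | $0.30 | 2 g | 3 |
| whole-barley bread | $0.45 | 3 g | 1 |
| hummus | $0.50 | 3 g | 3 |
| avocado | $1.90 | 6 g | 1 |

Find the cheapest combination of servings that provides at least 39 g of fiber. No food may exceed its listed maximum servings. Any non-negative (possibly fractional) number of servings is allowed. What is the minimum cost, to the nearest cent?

Cost per g of fiber: chickpeas $0.0813, carrots $0.1500, whole-barley bread $0.1500, hummus $0.1667, avocado $0.3167.
Take 2 servings of chickpeas: +16.0 g fiber for $1.30 (total $1.30, still need 23.0 g).
Take 3 servings of carrots: +6.0 g fiber for $0.90 (total $2.20, still need 17.0 g).
Take 1 serving of whole-barley bread: +3.0 g fiber for $0.45 (total $2.65, still need 14.0 g).
Take 3 servings of hummus: +9.0 g fiber for $1.50 (total $4.15, still need 5.0 g).
Take 0.8333 servings of avocado: +5.0 g fiber for $1.58 (total $5.73, still need 0.0 g).
Greedy by cheapest-per-g is optimal for a single linear constraint, so the minimum cost is $5.73.

$5.73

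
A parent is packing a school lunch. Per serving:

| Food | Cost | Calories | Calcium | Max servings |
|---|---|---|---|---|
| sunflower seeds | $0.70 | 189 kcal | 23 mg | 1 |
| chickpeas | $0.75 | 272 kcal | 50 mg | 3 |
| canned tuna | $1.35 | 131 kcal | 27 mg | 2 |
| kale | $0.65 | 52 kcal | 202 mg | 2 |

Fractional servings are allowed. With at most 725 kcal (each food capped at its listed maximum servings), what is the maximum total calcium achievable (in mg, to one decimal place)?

524.0 mg

Calcium per kcal: kale 3.885, canned tuna 0.2061, chickpeas 0.1838, sunflower seeds 0.1217.
Take 2 servings of kale: uses 104 kcal, +404.0 mg calcium (running total 404.0 mg).
Take 2 servings of canned tuna: uses 262 kcal, +54.0 mg calcium (running total 458.0 mg).
Take 1.32 servings of chickpeas: uses 359 kcal, +66.0 mg calcium (running total 524.0 mg).
Filling greedily by calcium-per-kcal is optimal for one linear limit, giving 524.0 mg.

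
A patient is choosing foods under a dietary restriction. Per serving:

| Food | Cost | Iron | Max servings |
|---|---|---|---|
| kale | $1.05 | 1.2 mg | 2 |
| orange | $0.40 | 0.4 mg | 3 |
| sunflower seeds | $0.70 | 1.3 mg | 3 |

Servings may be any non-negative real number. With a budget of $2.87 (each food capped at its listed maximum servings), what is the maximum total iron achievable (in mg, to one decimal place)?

Iron per dollar: sunflower seeds 1.857, kale 1.143, orange 1.
Take 3 servings of sunflower seeds: spends $2.10, +3.9 mg iron (running total 3.9 mg).
Take 0.7333 servings of kale: spends $0.77, +0.9 mg iron (running total 4.8 mg).
Filling greedily by iron-per-dollar is optimal for one linear limit, giving 4.8 mg.

4.8 mg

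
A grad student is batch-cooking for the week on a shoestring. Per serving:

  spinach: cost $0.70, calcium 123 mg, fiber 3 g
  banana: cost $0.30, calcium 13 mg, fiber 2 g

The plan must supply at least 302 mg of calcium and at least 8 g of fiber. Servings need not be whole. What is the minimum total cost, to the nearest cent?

$1.80

spinach only: max(302/123, 8/3) = 2.667 servings → $1.87.
banana only: max(302/13, 8/2) = 23.23 servings → $6.97.
spinach + banana with both tight: 2.415 servings and 0.3768 servings → $1.80.
The minimum over all feasible corners is $1.80.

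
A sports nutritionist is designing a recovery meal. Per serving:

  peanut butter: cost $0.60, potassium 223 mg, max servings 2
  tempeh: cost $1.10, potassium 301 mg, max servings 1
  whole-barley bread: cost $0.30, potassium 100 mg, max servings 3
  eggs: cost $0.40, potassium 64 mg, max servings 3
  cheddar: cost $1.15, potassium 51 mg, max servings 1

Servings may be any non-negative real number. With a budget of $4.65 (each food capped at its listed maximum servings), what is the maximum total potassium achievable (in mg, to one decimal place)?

1250.1 mg

Potassium per dollar: peanut butter 371.7, whole-barley bread 333.3, tempeh 273.6, eggs 160, cheddar 44.35.
Take 2 servings of peanut butter: spends $1.20, +446.0 mg potassium (running total 446.0 mg).
Take 3 servings of whole-barley bread: spends $0.90, +300.0 mg potassium (running total 746.0 mg).
Take 1 serving of tempeh: spends $1.10, +301.0 mg potassium (running total 1047.0 mg).
Take 3 servings of eggs: spends $1.20, +192.0 mg potassium (running total 1239.0 mg).
Take 0.2174 servings of cheddar: spends $0.25, +11.1 mg potassium (running total 1250.1 mg).
Filling greedily by potassium-per-dollar is optimal for one linear limit, giving 1250.1 mg.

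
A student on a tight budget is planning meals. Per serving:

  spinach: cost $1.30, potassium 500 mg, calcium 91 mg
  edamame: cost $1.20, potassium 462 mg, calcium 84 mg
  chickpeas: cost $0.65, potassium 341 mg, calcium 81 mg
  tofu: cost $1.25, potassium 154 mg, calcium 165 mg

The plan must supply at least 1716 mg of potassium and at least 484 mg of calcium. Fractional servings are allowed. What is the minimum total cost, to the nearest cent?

This is a tiny linear program; its minimum lies at a vertex of the feasible set. List the vertices and price them.
spinach only: max(1716/500, 484/91) = 5.319 servings → $6.91.
edamame only: max(1716/462, 484/84) = 5.762 servings → $6.91.
chickpeas only: max(1716/341, 484/81) = 5.975 servings → $3.88.
tofu only: max(1716/154, 484/165) = 11.14 servings → $13.93.
spinach + edamame: intersection lies outside the first quadrant.
spinach + chickpeas: the both-tight solution has a negative serving — not a feasible corner.
spinach + tofu with both tight: 3.046 servings and 1.253 servings → $5.53.
edamame + chickpeas: intersection lies outside the first quadrant.
edamame + tofu with both tight: 3.296 servings and 1.255 servings → $5.52.
chickpeas + tofu with both tight: 4.764 servings and 0.5948 servings → $3.84.
The minimum over all feasible corners is $3.84.

$3.84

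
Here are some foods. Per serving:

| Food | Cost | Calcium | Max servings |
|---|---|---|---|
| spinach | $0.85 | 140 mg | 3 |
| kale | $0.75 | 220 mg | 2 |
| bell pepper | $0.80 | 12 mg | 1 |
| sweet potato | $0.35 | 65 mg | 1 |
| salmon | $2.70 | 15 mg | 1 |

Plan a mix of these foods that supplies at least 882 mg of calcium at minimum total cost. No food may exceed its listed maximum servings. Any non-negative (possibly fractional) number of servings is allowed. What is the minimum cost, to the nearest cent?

$4.14

Cost per mg of calcium: kale $0.0034, sweet potato $0.0054, spinach $0.0061, bell pepper $0.0667, salmon $0.1800.
Take 2 servings of kale: +440.0 mg calcium for $1.50 (total $1.50, still need 442.0 mg).
Take 1 serving of sweet potato: +65.0 mg calcium for $0.35 (total $1.85, still need 377.0 mg).
Take 2.693 servings of spinach: +377.0 mg calcium for $2.29 (total $4.14, still need 0.0 mg).
Filling from the cheapest source first is optimal under one linear minimum: $4.14.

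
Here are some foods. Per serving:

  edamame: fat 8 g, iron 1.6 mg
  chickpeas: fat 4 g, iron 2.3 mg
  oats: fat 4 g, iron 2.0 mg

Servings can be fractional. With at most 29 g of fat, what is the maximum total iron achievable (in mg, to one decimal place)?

16.7 mg

Iron per g fat: chickpeas 0.575, oats 0.5, edamame 0.2.
With no serving limits, spend the whole fat allowance on chickpeas: 29 g / 4 g × 2.3 mg = 16.7 mg.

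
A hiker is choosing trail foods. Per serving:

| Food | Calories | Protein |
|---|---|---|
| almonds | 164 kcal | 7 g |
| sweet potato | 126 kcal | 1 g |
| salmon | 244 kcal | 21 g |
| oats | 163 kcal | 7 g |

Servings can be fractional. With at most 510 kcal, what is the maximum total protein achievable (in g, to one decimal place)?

Protein per kcal: salmon 0.08607, oats 0.04294, almonds 0.04268, sweet potato 0.007937.
With no serving limits, spend the whole calories allowance on salmon: 510 kcal / 244 kcal × 21 g = 43.9 g.

43.9 g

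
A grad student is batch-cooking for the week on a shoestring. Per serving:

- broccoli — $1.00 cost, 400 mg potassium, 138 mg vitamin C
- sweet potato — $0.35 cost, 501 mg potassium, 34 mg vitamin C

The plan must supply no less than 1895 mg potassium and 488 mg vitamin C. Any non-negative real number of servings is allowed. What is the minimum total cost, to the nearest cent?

$3.66

broccoli only: max(1895/400, 488/138) = 4.737 servings → $4.74.
sweet potato only: max(1895/501, 488/34) = 14.35 servings → $5.02.
broccoli + sweet potato with both tight: 3.242 servings and 1.194 servings → $3.66.
The minimum over all feasible corners is $3.66.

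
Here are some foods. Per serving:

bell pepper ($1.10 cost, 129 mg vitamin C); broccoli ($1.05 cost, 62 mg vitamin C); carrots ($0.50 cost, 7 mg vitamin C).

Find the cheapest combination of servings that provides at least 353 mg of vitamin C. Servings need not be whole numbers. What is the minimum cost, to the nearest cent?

$3.01

Cost per mg of vitamin C: bell pepper $0.0085, broccoli $0.0169, carrots $0.0714.
With no serving limits, use only bell pepper: 353 mg / 129 mg = 2.736 servings × $1.10 = $3.01.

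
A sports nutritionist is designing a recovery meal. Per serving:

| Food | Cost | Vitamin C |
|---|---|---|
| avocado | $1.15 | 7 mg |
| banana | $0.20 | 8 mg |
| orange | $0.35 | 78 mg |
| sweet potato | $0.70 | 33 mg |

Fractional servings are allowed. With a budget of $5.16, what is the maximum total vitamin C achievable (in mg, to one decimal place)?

Vitamin C per dollar: orange 222.9, sweet potato 47.14, banana 40, avocado 6.087.
With no serving limits, spend the whole cost allowance on orange: $5.16 / $0.35 × 78 mg = 1149.9 mg.

1149.9 mg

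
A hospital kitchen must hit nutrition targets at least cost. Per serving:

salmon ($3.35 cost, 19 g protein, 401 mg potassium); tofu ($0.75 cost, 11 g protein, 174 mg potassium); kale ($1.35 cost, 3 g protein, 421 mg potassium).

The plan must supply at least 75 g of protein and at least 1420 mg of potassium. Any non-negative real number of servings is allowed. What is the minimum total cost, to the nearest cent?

$5.83

With two linear requirements the optimum uses one or two foods; enumerate the corners.
salmon only: max(75/19, 1420/401) = 3.947 servings → $13.22.
tofu only: max(75/11, 1420/174) = 8.161 servings → $6.12.
kale only: max(75/3, 1420/421) = 25 servings → $33.75.
salmon + tofu with both tight: 2.326 servings and 2.801 servings → $9.89.
salmon + kale: the both-tight solution has a negative serving — not a feasible corner.
tofu + kale with both tight: 6.648 servings and 0.6255 servings → $5.83.
So the least-cost plan costs $5.83.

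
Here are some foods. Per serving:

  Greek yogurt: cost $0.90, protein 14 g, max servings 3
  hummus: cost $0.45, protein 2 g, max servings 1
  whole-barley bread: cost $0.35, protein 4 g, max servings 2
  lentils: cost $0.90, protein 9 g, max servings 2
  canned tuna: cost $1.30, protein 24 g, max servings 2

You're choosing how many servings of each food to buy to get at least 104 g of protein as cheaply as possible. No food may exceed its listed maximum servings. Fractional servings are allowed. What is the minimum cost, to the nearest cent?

$6.60

Cost per g of protein: canned tuna $0.0542, Greek yogurt $0.0643, whole-barley bread $0.0875, lentils $0.1000, hummus $0.2250.
Take 2 servings of canned tuna: +48.0 g protein for $2.60 (total $2.60, still need 56.0 g).
Take 3 servings of Greek yogurt: +42.0 g protein for $2.70 (total $5.30, still need 14.0 g).
Take 2 servings of whole-barley bread: +8.0 g protein for $0.70 (total $6.00, still need 6.0 g).
Take 0.6667 servings of lentils: +6.0 g protein for $0.60 (total $6.60, still need 0.0 g).
Greedy by cheapest-per-g is optimal for a single linear constraint, so the minimum cost is $6.60.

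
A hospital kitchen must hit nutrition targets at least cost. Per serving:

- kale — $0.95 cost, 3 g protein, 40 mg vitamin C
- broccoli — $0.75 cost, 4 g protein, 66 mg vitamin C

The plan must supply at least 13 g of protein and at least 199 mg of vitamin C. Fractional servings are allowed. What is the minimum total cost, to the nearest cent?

A basic optimal solution has at most two foods positive. Try each food alone and each pair with both targets met exactly.
kale only: max(13/3, 199/40) = 4.975 servings → $4.73.
broccoli only: max(13/4, 199/66) = 3.25 servings → $2.44.
kale + broccoli with both tight: 1.632 servings and 2.026 servings → $3.07.
So the least-cost plan costs $2.44.

$2.44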